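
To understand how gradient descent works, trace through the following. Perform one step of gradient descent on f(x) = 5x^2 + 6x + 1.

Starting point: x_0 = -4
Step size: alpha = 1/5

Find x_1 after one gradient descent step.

f(x) = 5x^2 + 6x + 1
f'(x) = 10x + 6
f'(-4) = 10*-4 + (6) = -34
x_1 = x_0 - alpha * f'(x_0) = -4 - 1/5 * -34 = 14/5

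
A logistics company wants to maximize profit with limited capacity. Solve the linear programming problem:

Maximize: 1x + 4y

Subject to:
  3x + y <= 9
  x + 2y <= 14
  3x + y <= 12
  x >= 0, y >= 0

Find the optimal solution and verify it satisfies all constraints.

Feasible vertices: (0, 0), (0, 7), (4/5, 33/5), (3, 0)
Objective 1x + 4y at each vertex:
  (0, 0): 0
  (0, 7): 28
  (4/5, 33/5): 136/5
  (3, 0): 3
Maximum is 28 at (0, 7).
Verify constraints at (x, y) = (0, 7):
  3*0 + 1*7 = 7 <= 9
  1*0 + 2*7 = 14 <= 14 (active)
  3*0 + 1*7 = 7 <= 12
  x = 0 >= 0, y = 7 >= 0. All constraints satisfied.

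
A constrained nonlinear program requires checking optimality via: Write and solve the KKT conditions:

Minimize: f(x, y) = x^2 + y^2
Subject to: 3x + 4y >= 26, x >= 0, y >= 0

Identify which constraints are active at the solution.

KKT conditions for min x^2 + y^2 s.t. 3x + 4y >= 26, x >= 0, y >= 0:
Stationarity: 2x = mu*3 + mu_x, 2y = mu*4 + mu_y, with mu, mu_x, mu_y >= 0
Complementary slackness: mu*(3x + 4y - 26) = 0, mu_x*x = 0, mu_y*y = 0
(0, 0) is infeasible (3*0 + 4*0 < 26), so if mu = 0 stationarity would force x = mu_x/2 >= 0, y = mu_y/2 >= 0 with mu_x*x = mu_y*y = 0, i.e. x = y = 0: contradiction. Hence mu > 0 and 3x + 4y = 26 is active.
Try x > 0, y > 0 (so mu_x = mu_y = 0): x = 3*mu/2, y = 4*mu/2
Substitute: 3*(3*mu/2) + 4*(4*mu/2) = 26
  mu*25/2 = 26 => mu = 52/25
x* = 78/25 > 0, y* = 104/25 > 0, consistent with mu_x = mu_y = 0.
f is convex and the constraints are linear, so this KKT point is the global minimum.
f* = 676/25
Active constraints: 3x + 4y >= 26 (holds with equality, mu = 52/25 > 0); x >= 0 and y >= 0 are inactive (mu_x = mu_y = 0).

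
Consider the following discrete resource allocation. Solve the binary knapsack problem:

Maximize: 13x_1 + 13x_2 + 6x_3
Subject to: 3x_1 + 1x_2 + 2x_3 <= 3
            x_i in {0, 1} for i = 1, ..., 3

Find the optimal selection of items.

Items: item 1 (v=13, w=3), item 2 (v=13, w=1), item 3 (v=6, w=2)
Capacity: 3
Checking all 8 subsets (w = total weight, v = total value):
  {}: w = 0, v = 0
  {1}: w = 3, v = 13
  {2}: w = 1, v = 13
  {3}: w = 2, v = 6
  {1, 2}: w = 4 > 3, infeasible
  {1, 3}: w = 5 > 3, infeasible
  {2, 3}: w = 3, v = 19
  {1, 2, 3}: w = 6 > 3, infeasible
Best feasible subset: items [2, 3]
Total weight: 3 <= 3, total value: 19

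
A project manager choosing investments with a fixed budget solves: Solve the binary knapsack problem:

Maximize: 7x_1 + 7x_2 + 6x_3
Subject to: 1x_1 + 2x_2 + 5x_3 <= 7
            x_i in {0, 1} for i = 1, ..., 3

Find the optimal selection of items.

Items: item 1 (v=7, w=1), item 2 (v=7, w=2), item 3 (v=6, w=5)
Capacity: 7
Checking all 8 subsets (w = total weight, v = total value):
  {}: w = 0, v = 0
  {1}: w = 1, v = 7
  {2}: w = 2, v = 7
  {3}: w = 5, v = 6
  {1, 2}: w = 3, v = 14
  {1, 3}: w = 6, v = 13
  {2, 3}: w = 7, v = 13
  {1, 2, 3}: w = 8 > 7, infeasible
Best feasible subset: items [1, 2]
Total weight: 3 <= 7, total value: 14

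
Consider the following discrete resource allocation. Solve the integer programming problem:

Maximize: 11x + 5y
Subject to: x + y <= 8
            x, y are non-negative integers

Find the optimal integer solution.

Objective: 11x + 5y, constraint: x + y <= 8
Coefficient of x is 11 >= coefficient of y is 5, so allocate the entire budget to x.
Optimal: x = 8, y = 0, value = 88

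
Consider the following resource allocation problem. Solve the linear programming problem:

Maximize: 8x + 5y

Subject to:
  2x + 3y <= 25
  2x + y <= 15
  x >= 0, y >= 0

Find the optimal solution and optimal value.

Feasible vertices: (0, 0), (0, 25/3), (5, 5), (15/2, 0)
Objective 8x + 5y at each:
  (0, 0): 0
  (0, 25/3): 125/3
  (5, 5): 65
  (15/2, 0): 60
Maximum is 65 at (5, 5).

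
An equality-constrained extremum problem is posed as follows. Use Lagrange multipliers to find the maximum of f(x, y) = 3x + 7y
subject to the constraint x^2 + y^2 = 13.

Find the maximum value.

Set up Lagrange conditions: grad f = lambda * grad g
  3 = 2*lambda*x
  7 = 2*lambda*y
From these: x/y = 3/7, so x = 3t, y = 7t for some t.
Substitute into constraint: (3t)^2 + (7t)^2 = 13
  t^2 * 58 = 13
  t = sqrt(13/58)
Maximum = 3*x + 7*y = (3^2 + 7^2)*t = 58 * sqrt(13/58) = sqrt(754)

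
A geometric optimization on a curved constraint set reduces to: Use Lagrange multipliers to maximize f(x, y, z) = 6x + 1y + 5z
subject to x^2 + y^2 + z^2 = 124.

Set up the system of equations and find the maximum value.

Lagrange conditions: 6 = 2*lambda*x, 1 = 2*lambda*y, 5 = 2*lambda*z
So x:6 = y:1 = z:5, i.e. x = 6t, y = 1t, z = 5t
Constraint: t^2*(6^2 + 1^2 + 5^2) = 124
  t^2 * 62 = 124  =>  t = sqrt(2)
Maximum = 6*6t + 1*1t + 5*5t = 62*sqrt(2) = sqrt(7688)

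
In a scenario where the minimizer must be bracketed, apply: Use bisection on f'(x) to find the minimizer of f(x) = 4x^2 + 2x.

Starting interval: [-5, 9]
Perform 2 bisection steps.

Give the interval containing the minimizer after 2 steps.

Finding critical point of f(x) = 4x^2 + 2x using bisection on f'(x) = 8x + 2.
f'(x) = 0 when x = -1/4.
Starting interval: [-5, 9]
Step 1: mid = 2, f'(mid) = 18, new interval = [-5, 2]
Step 2: mid = -3/2, f'(mid) = -10, new interval = [-3/2, 2]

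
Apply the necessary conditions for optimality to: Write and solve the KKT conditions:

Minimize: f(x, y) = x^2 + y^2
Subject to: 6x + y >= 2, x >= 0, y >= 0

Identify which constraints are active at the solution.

KKT conditions for min x^2 + y^2 s.t. 6x + 1y >= 2, x >= 0, y >= 0:
Stationarity: 2x = mu*6 + mu_x, 2y = mu*1 + mu_y, with mu, mu_x, mu_y >= 0
Complementary slackness: mu*(6x + y - 2) = 0, mu_x*x = 0, mu_y*y = 0
(0, 0) is infeasible (6*0 + 1*0 < 2), so if mu = 0 stationarity would force x = mu_x/2 >= 0, y = mu_y/2 >= 0 with mu_x*x = mu_y*y = 0, i.e. x = y = 0: contradiction. Hence mu > 0 and 6x + y = 2 is active.
Try x > 0, y > 0 (so mu_x = mu_y = 0): x = 6*mu/2, y = 1*mu/2
Substitute: 6*(6*mu/2) + 1*(1*mu/2) = 2
  mu*37/2 = 2 => mu = 4/37
x* = 12/37 > 0, y* = 2/37 > 0, consistent with mu_x = mu_y = 0.
f is convex and the constraints are linear, so this KKT point is the global minimum.
f* = 4/37
Active constraints: 6x + y >= 2 (holds with equality, mu = 4/37 > 0); x >= 0 and y >= 0 are inactive (mu_x = mu_y = 0).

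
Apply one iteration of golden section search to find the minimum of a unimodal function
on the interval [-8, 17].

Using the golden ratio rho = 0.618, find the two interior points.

Golden section search on [-8, 17].
Golden ratio rho = 0.618 (approx).
Interior points:
  x_1 = -8 + (1-0.618)*25 = 1.5500
  x_2 = -8 + 0.618*25 = 7.4500
Compare f(x_1) and f(x_2) to determine which subinterval to keep.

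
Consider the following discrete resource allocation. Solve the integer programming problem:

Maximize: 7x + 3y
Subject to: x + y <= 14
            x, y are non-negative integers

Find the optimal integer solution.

Objective: 7x + 3y, constraint: x + y <= 14
Coefficient of x is 7 >= coefficient of y is 3, so allocate the entire budget to x.
Optimal: x = 14, y = 0, value = 98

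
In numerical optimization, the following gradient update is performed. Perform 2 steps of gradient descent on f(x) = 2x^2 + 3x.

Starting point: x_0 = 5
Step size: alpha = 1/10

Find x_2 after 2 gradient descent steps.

f(x) = 2x^2 + 3x, f'(x) = 4x + (3)
Step 1: f'(5) = 23, x_1 = 5 - 1/10 * 23 = 27/10
Step 2: f'(27/10) = 69/5, x_2 = 27/10 - 1/10 * 69/5 = 33/25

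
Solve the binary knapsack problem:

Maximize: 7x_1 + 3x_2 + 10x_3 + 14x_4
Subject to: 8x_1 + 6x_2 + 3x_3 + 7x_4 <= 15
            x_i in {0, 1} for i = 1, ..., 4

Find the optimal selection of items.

Items: item 1 (v=7, w=8), item 2 (v=3, w=6), item 3 (v=10, w=3), item 4 (v=14, w=7)
Capacity: 15
Checking all 16 subsets (w = total weight, v = total value):
  {}: w = 0, v = 0
  {1}: w = 8, v = 7
  {2}: w = 6, v = 3
  {3}: w = 3, v = 10
  {4}: w = 7, v = 14
  {1, 2}: w = 14, v = 10
  {1, 3}: w = 11, v = 17
  {1, 4}: w = 15, v = 21
  {2, 3}: w = 9, v = 13
  {2, 4}: w = 13, v = 17
  {3, 4}: w = 10, v = 24
  {1, 2, 3}: w = 17 > 15, infeasible
  {1, 2, 4}: w = 21 > 15, infeasible
  {1, 3, 4}: w = 18 > 15, infeasible
  {2, 3, 4}: w = 16 > 15, infeasible
  {1, 2, 3, 4}: w = 24 > 15, infeasible
Best feasible subset: items [3, 4]
Total weight: 10 <= 15, total value: 24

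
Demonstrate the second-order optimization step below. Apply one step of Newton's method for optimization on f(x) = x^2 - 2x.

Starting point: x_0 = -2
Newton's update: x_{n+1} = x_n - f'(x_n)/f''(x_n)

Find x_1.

f(x) = x^2 - 2x
f'(x) = 2x + (-2), f''(x) = 2
Newton step: x_1 = x_0 - f'(x_0)/f''(x_0)
f'(-2) = -6
x_1 = -2 - -6/2 = 1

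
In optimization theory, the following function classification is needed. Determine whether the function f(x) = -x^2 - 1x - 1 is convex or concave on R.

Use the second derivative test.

f(x) = -x^2 - 1x - 1
f'(x) = -2x - 1
f''(x) = -2
Since f''(x) = -2 < 0 for all x, f is concave on R.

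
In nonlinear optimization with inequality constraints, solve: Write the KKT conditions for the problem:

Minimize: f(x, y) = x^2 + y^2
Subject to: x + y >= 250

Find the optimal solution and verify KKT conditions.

KKT conditions for min x^2 + y^2 s.t. x + y >= 250:
Stationarity: 2x = mu, 2y = mu
So x = y = mu/2.
Complementary slackness: mu*(x + y - 250) = 0
Primal feasibility: x + y >= 250; dual feasibility: mu >= 0
If mu = 0 then x = y = 0, but 0 + 0 < 250 is infeasible, so the constraint is active.
Constraint active: x + y = 2*(mu/2) = 250 => mu = 250
x = y = 125, f = 31250
Verify: stationarity 2*125 = 250 = mu; primal 125 + 125 = 250 >= 250; dual mu = 250 >= 0; complementary slackness 250*(250 - 250) = 0. All KKT conditions hold.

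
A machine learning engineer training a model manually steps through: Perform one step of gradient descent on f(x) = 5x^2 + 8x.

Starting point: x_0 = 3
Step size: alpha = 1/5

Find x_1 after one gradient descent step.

f(x) = 5x^2 + 8x
f'(x) = 10x + 8
f'(3) = 10*3 + (8) = 38
x_1 = x_0 - alpha * f'(x_0) = 3 - 1/5 * 38 = -23/5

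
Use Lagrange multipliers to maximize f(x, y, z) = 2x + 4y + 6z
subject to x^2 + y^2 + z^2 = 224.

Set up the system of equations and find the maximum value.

Lagrange conditions: 2 = 2*lambda*x, 4 = 2*lambda*y, 6 = 2*lambda*z
So x:2 = y:4 = z:6, i.e. x = 2t, y = 4t, z = 6t
Constraint: t^2*(2^2 + 4^2 + 6^2) = 224
  t^2 * 56 = 224  =>  t = sqrt(4)
Maximum = 2*2t + 4*4t + 6*6t = 56*sqrt(4) = 112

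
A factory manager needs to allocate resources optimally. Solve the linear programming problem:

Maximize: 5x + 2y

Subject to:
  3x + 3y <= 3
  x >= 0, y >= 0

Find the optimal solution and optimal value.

The feasible region has vertices at [(0, 0), (1, 0), (0, 1)].
Checking objective 5x + 2y at each vertex:
  (0, 0): 5*0 + 2*0 = 0
  (1, 0): 5*1 + 2*0 = 5
  (0, 1): 5*0 + 2*1 = 2
Maximum is 5 at (1, 0).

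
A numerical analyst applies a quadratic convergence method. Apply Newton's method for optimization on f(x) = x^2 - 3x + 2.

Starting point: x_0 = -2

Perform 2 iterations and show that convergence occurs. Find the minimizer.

f(x) = x^2 - 3x + 2, f'(x) = 2x + (-3), f''(x) = 2
Step 1: f'(-2) = -7, x_1 = -2 - -7/2 = 3/2
Step 2: f'(3/2) = 0, x_2 = 3/2 (converged)
Newton's method converges in 1 step for quadratics.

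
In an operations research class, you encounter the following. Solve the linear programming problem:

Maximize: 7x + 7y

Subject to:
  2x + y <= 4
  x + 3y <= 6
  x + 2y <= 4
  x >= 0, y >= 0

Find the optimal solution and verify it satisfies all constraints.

Feasible vertices: (0, 0), (0, 2), (4/3, 4/3), (2, 0)
Objective 7x + 7y at each vertex:
  (0, 0): 0
  (0, 2): 14
  (4/3, 4/3): 56/3
  (2, 0): 14
Maximum is 56/3 at (4/3, 4/3).
Verify constraints at (x, y) = (4/3, 4/3):
  2*(4/3) + 1*(4/3) = 4 <= 4 (active)
  1*(4/3) + 3*(4/3) = 16/3 <= 6
  1*(4/3) + 2*(4/3) = 4 <= 4 (active)
  x = 4/3 >= 0, y = 4/3 >= 0. All constraints satisfied.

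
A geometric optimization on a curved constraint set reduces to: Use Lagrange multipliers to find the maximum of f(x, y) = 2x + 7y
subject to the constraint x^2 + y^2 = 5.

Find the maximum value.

Set up Lagrange conditions: grad f = lambda * grad g
  2 = 2*lambda*x
  7 = 2*lambda*y
From these: x/y = 2/7, so x = 2t, y = 7t for some t.
Substitute into constraint: (2t)^2 + (7t)^2 = 5
  t^2 * 53 = 5
  t = sqrt(5/53)
Maximum = 2*x + 7*y = (2^2 + 7^2)*t = 53 * sqrt(5/53) = sqrt(265)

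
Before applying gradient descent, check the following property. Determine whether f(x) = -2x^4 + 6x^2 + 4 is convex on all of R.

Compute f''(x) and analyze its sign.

f(x) = -2x^4 + 6x^2 + 4
f'(x) = -8x^3 + 12x
f''(x) = -24x^2 + 12
f''(x) = -24x^2 + 12 -> -inf as |x| -> inf
Therefore, f is not globally convex on R.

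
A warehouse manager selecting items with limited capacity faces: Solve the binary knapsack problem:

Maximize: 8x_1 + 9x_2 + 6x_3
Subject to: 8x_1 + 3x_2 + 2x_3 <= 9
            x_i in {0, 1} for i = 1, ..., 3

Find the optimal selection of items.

Items: item 1 (v=8, w=8), item 2 (v=9, w=3), item 3 (v=6, w=2)
Capacity: 9
Checking all 8 subsets (w = total weight, v = total value):
  {}: w = 0, v = 0
  {1}: w = 8, v = 8
  {2}: w = 3, v = 9
  {3}: w = 2, v = 6
  {1, 2}: w = 11 > 9, infeasible
  {1, 3}: w = 10 > 9, infeasible
  {2, 3}: w = 5, v = 15
  {1, 2, 3}: w = 13 > 9, infeasible
Best feasible subset: items [2, 3]
Total weight: 5 <= 9, total value: 15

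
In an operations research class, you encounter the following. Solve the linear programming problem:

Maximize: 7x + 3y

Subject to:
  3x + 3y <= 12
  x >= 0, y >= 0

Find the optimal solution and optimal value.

The feasible region has vertices at [(0, 0), (4, 0), (0, 4)].
Checking objective 7x + 3y at each vertex:
  (0, 0): 7*0 + 3*0 = 0
  (4, 0): 7*4 + 3*0 = 28
  (0, 4): 7*0 + 3*4 = 12
Maximum is 28 at (4, 0).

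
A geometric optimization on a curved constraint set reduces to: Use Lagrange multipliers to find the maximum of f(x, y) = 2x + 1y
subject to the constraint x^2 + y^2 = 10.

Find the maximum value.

Set up Lagrange conditions: grad f = lambda * grad g
  2 = 2*lambda*x
  1 = 2*lambda*y
From these: x/y = 2/1, so x = 2t, y = 1t for some t.
Substitute into constraint: (2t)^2 + (1t)^2 = 10
  t^2 * 5 = 10
  t = sqrt(10/5)
Maximum = 2*x + 1*y = (2^2 + 1^2)*t = 5 * sqrt(10/5) = sqrt(50)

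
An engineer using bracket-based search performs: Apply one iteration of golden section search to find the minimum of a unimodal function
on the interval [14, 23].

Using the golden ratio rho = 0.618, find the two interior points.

Golden section search on [14, 23].
Golden ratio rho = 0.618 (approx).
Interior points:
  x_1 = 14 + (1-0.618)*9 = 17.4380
  x_2 = 14 + 0.618*9 = 19.5620
Compare f(x_1) and f(x_2) to determine which subinterval to keep.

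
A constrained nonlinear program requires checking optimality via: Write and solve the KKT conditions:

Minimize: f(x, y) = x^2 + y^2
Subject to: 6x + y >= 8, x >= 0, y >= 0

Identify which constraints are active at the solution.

KKT conditions for min x^2 + y^2 s.t. 6x + 1y >= 8, x >= 0, y >= 0:
Stationarity: 2x = mu*6 + mu_x, 2y = mu*1 + mu_y, with mu, mu_x, mu_y >= 0
Complementary slackness: mu*(6x + y - 8) = 0, mu_x*x = 0, mu_y*y = 0
(0, 0) is infeasible (6*0 + 1*0 < 8), so if mu = 0 stationarity would force x = mu_x/2 >= 0, y = mu_y/2 >= 0 with mu_x*x = mu_y*y = 0, i.e. x = y = 0: contradiction. Hence mu > 0 and 6x + y = 8 is active.
Try x > 0, y > 0 (so mu_x = mu_y = 0): x = 6*mu/2, y = 1*mu/2
Substitute: 6*(6*mu/2) + 1*(1*mu/2) = 8
  mu*37/2 = 8 => mu = 16/37
x* = 48/37 > 0, y* = 8/37 > 0, consistent with mu_x = mu_y = 0.
f is convex and the constraints are linear, so this KKT point is the global minimum.
f* = 64/37
Active constraints: 6x + y >= 8 (holds with equality, mu = 16/37 > 0); x >= 0 and y >= 0 are inactive (mu_x = mu_y = 0).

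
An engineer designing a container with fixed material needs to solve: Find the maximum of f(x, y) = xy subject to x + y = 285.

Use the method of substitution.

Substitute y = 285 - x into f(x,y) = xy:
g(x) = x(285 - x) = 285x - x^2
g'(x) = 285 - 2x = 0  =>  x = 285/2
y = 285 - 285/2 = 285/2
Maximum value = (285/2) * (285/2) = 81225/4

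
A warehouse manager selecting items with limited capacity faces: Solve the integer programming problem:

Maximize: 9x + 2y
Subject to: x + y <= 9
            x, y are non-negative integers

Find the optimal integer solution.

Objective: 9x + 2y, constraint: x + y <= 9
Coefficient of x is 9 >= coefficient of y is 2, so allocate the entire budget to x.
Optimal: x = 9, y = 0, value = 81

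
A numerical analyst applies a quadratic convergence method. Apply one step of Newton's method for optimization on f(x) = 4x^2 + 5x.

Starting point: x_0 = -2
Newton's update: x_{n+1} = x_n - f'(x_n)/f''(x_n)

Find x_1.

f(x) = 4x^2 + 5x
f'(x) = 8x + (5), f''(x) = 8
Newton step: x_1 = x_0 - f'(x_0)/f''(x_0)
f'(-2) = -11
x_1 = -2 - -11/8 = -5/8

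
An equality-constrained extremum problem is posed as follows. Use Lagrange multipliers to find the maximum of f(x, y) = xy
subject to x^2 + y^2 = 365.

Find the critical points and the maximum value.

Lagrange conditions: y = 2*lambda*x and x = 2*lambda*y
If x = 0 then y = 0, violating the constraint, so x, y != 0.
Dividing: y/x = x/y => x^2 = y^2 => y = x or y = -x
Constraint: 2x^2 = 365 => x^2 = 365/2 => x = +/-sqrt(365/2)
Critical points: (sqrt(365/2), sqrt(365/2)), (-sqrt(365/2), -sqrt(365/2)), (sqrt(365/2), -sqrt(365/2)), (-sqrt(365/2), sqrt(365/2))
  y = x:  xy = x^2 = 365/2  at (sqrt(365/2), sqrt(365/2)) and (-sqrt(365/2), -sqrt(365/2))
  y = -x: xy = -x^2 = -365/2 at (sqrt(365/2), -sqrt(365/2)) and (-sqrt(365/2), sqrt(365/2))
Maximum xy = 365/2 at (sqrt(365/2), sqrt(365/2)) and (-sqrt(365/2), -sqrt(365/2))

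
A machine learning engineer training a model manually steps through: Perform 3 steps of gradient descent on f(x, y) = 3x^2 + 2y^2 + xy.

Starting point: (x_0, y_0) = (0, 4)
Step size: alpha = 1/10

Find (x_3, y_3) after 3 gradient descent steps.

f(x,y) = 3x^2 + 2y^2 + xy
grad_x = 6x + 1y, grad_y = 4y + 1x
Step 1: grad = (4, 16), (-2/5, 12/5)
Step 2: grad = (0, 46/5), (-2/5, 37/25)
Step 3: grad = (-23/25, 138/25), (-77/250, 116/125)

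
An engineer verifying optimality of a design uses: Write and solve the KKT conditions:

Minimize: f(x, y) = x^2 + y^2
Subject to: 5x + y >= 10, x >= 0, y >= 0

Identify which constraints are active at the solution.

KKT conditions for min x^2 + y^2 s.t. 5x + 1y >= 10, x >= 0, y >= 0:
Stationarity: 2x = mu*5 + mu_x, 2y = mu*1 + mu_y, with mu, mu_x, mu_y >= 0
Complementary slackness: mu*(5x + y - 10) = 0, mu_x*x = 0, mu_y*y = 0
(0, 0) is infeasible (5*0 + 1*0 < 10), so if mu = 0 stationarity would force x = mu_x/2 >= 0, y = mu_y/2 >= 0 with mu_x*x = mu_y*y = 0, i.e. x = y = 0: contradiction. Hence mu > 0 and 5x + y = 10 is active.
Try x > 0, y > 0 (so mu_x = mu_y = 0): x = 5*mu/2, y = 1*mu/2
Substitute: 5*(5*mu/2) + 1*(1*mu/2) = 10
  mu*26/2 = 10 => mu = 10/13
x* = 25/13 > 0, y* = 5/13 > 0, consistent with mu_x = mu_y = 0.
f is convex and the constraints are linear, so this KKT point is the global minimum.
f* = 50/13
Active constraints: 5x + y >= 10 (holds with equality, mu = 10/13 > 0); x >= 0 and y >= 0 are inactive (mu_x = mu_y = 0).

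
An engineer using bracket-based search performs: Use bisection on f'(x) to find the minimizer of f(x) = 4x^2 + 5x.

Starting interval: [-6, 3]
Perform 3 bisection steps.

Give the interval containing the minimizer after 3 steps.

Finding critical point of f(x) = 4x^2 + 5x using bisection on f'(x) = 8x + 5.
f'(x) = 0 when x = -5/8.
Starting interval: [-6, 3]
Step 1: mid = -3/2, f'(mid) = -7, new interval = [-3/2, 3]
Step 2: mid = 3/4, f'(mid) = 11, new interval = [-3/2, 3/4]
Step 3: mid = -3/8, f'(mid) = 2, new interval = [-3/2, -3/8]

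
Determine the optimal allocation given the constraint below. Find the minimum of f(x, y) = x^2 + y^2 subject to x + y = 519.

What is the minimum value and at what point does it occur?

Substitute y = 519 - x into f(x,y) = x^2 + y^2:
g(x) = x^2 + (519 - x)^2 = 2x^2 - 1038x + 269361
g'(x) = 4x - 1038 = 0  =>  x = 519/2
y = 519 - 519/2 = 519/2
Minimum value = (519/2)^2 + (519/2)^2 = 269361/2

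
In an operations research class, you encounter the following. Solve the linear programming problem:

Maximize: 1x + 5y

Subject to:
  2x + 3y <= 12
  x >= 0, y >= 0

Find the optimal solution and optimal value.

The feasible region has vertices at [(0, 0), (6, 0), (0, 4)].
Checking objective 1x + 5y at each vertex:
  (0, 0): 1*0 + 5*0 = 0
  (6, 0): 1*6 + 5*0 = 6
  (0, 4): 1*0 + 5*4 = 20
Maximum is 20 at (0, 4).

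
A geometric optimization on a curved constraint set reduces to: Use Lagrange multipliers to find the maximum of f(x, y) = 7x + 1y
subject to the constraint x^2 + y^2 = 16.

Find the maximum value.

Set up Lagrange conditions: grad f = lambda * grad g
  7 = 2*lambda*x
  1 = 2*lambda*y
From these: x/y = 7/1, so x = 7t, y = 1t for some t.
Substitute into constraint: (7t)^2 + (1t)^2 = 16
  t^2 * 50 = 16
  t = sqrt(16/50)
Maximum = 7*x + 1*y = (7^2 + 1^2)*t = 50 * sqrt(16/50) = sqrt(800)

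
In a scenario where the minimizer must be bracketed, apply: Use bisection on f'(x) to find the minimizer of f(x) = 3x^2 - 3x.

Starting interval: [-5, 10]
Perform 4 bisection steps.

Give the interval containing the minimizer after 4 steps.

Finding critical point of f(x) = 3x^2 - 3x using bisection on f'(x) = 6x + -3.
f'(x) = 0 when x = 1/2.
Starting interval: [-5, 10]
Step 1: mid = 5/2, f'(mid) = 12, new interval = [-5, 5/2]
Step 2: mid = -5/4, f'(mid) = -21/2, new interval = [-5/4, 5/2]
Step 3: mid = 5/8, f'(mid) = 3/4, new interval = [-5/4, 5/8]
Step 4: mid = -5/16, f'(mid) = -39/8, new interval = [-5/16, 5/8]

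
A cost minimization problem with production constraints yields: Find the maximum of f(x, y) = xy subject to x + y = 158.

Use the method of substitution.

Substitute y = 158 - x into f(x,y) = xy:
g(x) = x(158 - x) = 158x - x^2
g'(x) = 158 - 2x = 0  =>  x = 79
y = 158 - 79 = 79
Maximum value = 79 * 79 = 6241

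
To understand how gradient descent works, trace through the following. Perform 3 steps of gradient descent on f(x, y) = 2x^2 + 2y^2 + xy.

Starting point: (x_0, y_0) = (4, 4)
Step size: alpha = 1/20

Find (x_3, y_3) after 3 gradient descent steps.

f(x,y) = 2x^2 + 2y^2 + xy
grad_x = 4x + 1y, grad_y = 4y + 1x
Step 1: grad = (20, 20), (3, 3)
Step 2: grad = (15, 15), (9/4, 9/4)
Step 3: grad = (45/4, 45/4), (27/16, 27/16)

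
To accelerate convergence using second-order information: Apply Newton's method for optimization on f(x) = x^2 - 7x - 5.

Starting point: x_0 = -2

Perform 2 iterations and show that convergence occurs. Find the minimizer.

f(x) = x^2 - 7x - 5, f'(x) = 2x + (-7), f''(x) = 2
Step 1: f'(-2) = -11, x_1 = -2 - -11/2 = 7/2
Step 2: f'(7/2) = 0, x_2 = 7/2 (converged)
Newton's method converges in 1 step for quadratics.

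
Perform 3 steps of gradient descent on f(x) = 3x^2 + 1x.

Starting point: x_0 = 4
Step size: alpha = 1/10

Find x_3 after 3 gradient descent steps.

f(x) = 3x^2 + 1x, f'(x) = 6x + (1)
Step 1: f'(4) = 25, x_1 = 4 - 1/10 * 25 = 3/2
Step 2: f'(3/2) = 10, x_2 = 3/2 - 1/10 * 10 = 1/2
Step 3: f'(1/2) = 4, x_3 = 1/2 - 1/10 * 4 = 1/10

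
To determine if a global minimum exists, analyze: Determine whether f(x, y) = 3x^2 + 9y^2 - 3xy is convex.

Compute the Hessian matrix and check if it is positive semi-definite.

f(x,y) = 3x^2 + 9y^2 - 3xy
Hessian H = [[6, -3], [-3, 18]]
trace(H) = 24, det(H) = 99
Eigenvalues: (24 +/- sqrt(180)) / 2 = 18.71, 5.292
Since both eigenvalues > 0, f is convex.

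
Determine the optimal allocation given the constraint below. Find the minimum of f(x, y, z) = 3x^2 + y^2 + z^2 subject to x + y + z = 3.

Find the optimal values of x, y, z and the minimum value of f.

Using Lagrange multipliers on f = 3x^2 + y^2 + z^2 with constraint x + y + z = 3:
Conditions: 2*3*x = lambda, 2*1*y = lambda, 2*1*z = lambda
So x = lambda/6, y = lambda/2, z = lambda/2
Substituting into constraint: lambda * (7/6) = 3
lambda = 18/7
x = 3/7, y = 9/7, z = 9/7
Minimum value = 27/7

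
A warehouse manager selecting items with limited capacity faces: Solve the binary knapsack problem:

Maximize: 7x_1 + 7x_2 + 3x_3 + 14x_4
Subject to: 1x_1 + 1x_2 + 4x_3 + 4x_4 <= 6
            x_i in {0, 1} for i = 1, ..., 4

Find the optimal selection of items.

Items: item 1 (v=7, w=1), item 2 (v=7, w=1), item 3 (v=3, w=4), item 4 (v=14, w=4)
Capacity: 6
Checking all 16 subsets (w = total weight, v = total value):
  {}: w = 0, v = 0
  {1}: w = 1, v = 7
  {2}: w = 1, v = 7
  {3}: w = 4, v = 3
  {4}: w = 4, v = 14
  {1, 2}: w = 2, v = 14
  {1, 3}: w = 5, v = 10
  {1, 4}: w = 5, v = 21
  {2, 3}: w = 5, v = 10
  {2, 4}: w = 5, v = 21
  {3, 4}: w = 8 > 6, infeasible
  {1, 2, 3}: w = 6, v = 17
  {1, 2, 4}: w = 6, v = 28
  {1, 3, 4}: w = 9 > 6, infeasible
  {2, 3, 4}: w = 9 > 6, infeasible
  {1, 2, 3, 4}: w = 10 > 6, infeasible
Best feasible subset: items [1, 2, 4]
Total weight: 6 <= 6, total value: 28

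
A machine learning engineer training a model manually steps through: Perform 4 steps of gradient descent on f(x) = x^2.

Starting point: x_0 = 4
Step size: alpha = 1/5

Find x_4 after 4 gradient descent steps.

f(x) = x^2, f'(x) = 2x + (0)
Step 1: f'(4) = 8, x_1 = 4 - 1/5 * 8 = 12/5
Step 2: f'(12/5) = 24/5, x_2 = 12/5 - 1/5 * 24/5 = 36/25
Step 3: f'(36/25) = 72/25, x_3 = 36/25 - 1/5 * 72/25 = 108/125
Step 4: f'(108/125) = 216/125, x_4 = 108/125 - 1/5 * 216/125 = 324/625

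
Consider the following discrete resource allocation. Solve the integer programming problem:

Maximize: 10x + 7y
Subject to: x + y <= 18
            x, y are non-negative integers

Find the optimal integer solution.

Objective: 10x + 7y, constraint: x + y <= 18
Coefficient of x is 10 >= coefficient of y is 7, so allocate the entire budget to x.
Optimal: x = 18, y = 0, value = 180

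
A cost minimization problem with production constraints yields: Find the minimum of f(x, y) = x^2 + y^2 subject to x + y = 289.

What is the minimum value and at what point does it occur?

Substitute y = 289 - x into f(x,y) = x^2 + y^2:
g(x) = x^2 + (289 - x)^2 = 2x^2 - 578x + 83521
g'(x) = 4x - 578 = 0  =>  x = 289/2
y = 289 - 289/2 = 289/2
Minimum value = (289/2)^2 + (289/2)^2 = 83521/2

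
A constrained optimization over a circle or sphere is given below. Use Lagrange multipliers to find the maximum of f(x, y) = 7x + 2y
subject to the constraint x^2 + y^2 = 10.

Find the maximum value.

Set up Lagrange conditions: grad f = lambda * grad g
  7 = 2*lambda*x
  2 = 2*lambda*y
From these: x/y = 7/2, so x = 7t, y = 2t for some t.
Substitute into constraint: (7t)^2 + (2t)^2 = 10
  t^2 * 53 = 10
  t = sqrt(10/53)
Maximum = 7*x + 2*y = (7^2 + 2^2)*t = 53 * sqrt(10/53) = sqrt(530)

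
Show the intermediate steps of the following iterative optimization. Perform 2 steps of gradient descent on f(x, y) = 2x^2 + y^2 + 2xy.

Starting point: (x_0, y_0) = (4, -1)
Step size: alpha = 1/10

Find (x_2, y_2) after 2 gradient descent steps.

f(x,y) = 2x^2 + y^2 + 2xy
grad_x = 4x + 2y, grad_y = 2y + 2x
Step 1: grad = (14, 6), (13/5, -8/5)
Step 2: grad = (36/5, 2), (47/25, -9/5)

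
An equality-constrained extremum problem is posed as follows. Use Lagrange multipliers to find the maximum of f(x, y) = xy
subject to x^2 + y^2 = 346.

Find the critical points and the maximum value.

Lagrange conditions: y = 2*lambda*x and x = 2*lambda*y
If x = 0 then y = 0, violating the constraint, so x, y != 0.
Dividing: y/x = x/y => x^2 = y^2 => y = x or y = -x
Constraint: 2x^2 = 346 => x^2 = 173 => x = +/-sqrt(173)
Critical points: (sqrt(173), sqrt(173)), (-sqrt(173), -sqrt(173)), (sqrt(173), -sqrt(173)), (-sqrt(173), sqrt(173))
  y = x:  xy = x^2 = 173  at (sqrt(173), sqrt(173)) and (-sqrt(173), -sqrt(173))
  y = -x: xy = -x^2 = -173 at (sqrt(173), -sqrt(173)) and (-sqrt(173), sqrt(173))
Maximum xy = 173 at (sqrt(173), sqrt(173)) and (-sqrt(173), -sqrt(173))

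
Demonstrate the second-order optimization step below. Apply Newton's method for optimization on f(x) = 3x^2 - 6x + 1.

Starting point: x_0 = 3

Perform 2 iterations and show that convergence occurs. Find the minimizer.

f(x) = 3x^2 - 6x + 1, f'(x) = 6x + (-6), f''(x) = 6
Step 1: f'(3) = 12, x_1 = 3 - 12/6 = 1
Step 2: f'(1) = 0, x_2 = 1 (converged)
Newton's method converges in 1 step for quadratics.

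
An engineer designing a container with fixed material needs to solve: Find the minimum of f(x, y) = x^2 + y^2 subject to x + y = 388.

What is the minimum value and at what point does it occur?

Substitute y = 388 - x into f(x,y) = x^2 + y^2:
g(x) = x^2 + (388 - x)^2 = 2x^2 - 776x + 150544
g'(x) = 4x - 776 = 0  =>  x = 194
y = 388 - 194 = 194
Minimum value = 194^2 + 194^2 = 75272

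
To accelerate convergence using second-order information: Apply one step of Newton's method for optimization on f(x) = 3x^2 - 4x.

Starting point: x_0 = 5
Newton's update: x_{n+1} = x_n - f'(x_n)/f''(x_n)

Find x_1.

f(x) = 3x^2 - 4x
f'(x) = 6x + (-4), f''(x) = 6
Newton step: x_1 = x_0 - f'(x_0)/f''(x_0)
f'(5) = 26
x_1 = 5 - 26/6 = 2/3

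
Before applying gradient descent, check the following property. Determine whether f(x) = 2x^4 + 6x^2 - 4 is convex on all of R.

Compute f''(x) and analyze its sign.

f(x) = 2x^4 + 6x^2 - 4
f'(x) = 8x^3 + 12x
f''(x) = 24x^2 + 12
f''(x) = 24x^2 + 12 >= 12 > 0 for all x
Therefore, f is convex on R.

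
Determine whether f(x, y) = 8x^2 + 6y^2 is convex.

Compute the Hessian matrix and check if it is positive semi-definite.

f(x,y) = 8x^2 + 6y^2
Hessian H = [[16, 0], [0, 12]]
trace(H) = 28, det(H) = 192
Eigenvalues: (28 +/- sqrt(16)) / 2 = 16, 12
Since both eigenvalues > 0, f is convex.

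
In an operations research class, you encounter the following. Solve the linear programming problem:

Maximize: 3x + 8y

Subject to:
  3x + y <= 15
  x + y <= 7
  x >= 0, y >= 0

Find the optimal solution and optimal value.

Feasible vertices: (0, 0), (0, 7), (4, 3), (5, 0)
Objective 3x + 8y at each:
  (0, 0): 0
  (0, 7): 56
  (4, 3): 36
  (5, 0): 15
Maximum is 56 at (0, 7).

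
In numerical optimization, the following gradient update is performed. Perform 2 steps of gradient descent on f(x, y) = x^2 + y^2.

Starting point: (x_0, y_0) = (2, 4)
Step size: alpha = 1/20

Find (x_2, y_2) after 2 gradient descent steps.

f(x,y) = x^2 + y^2
grad_x = 2x + 0y, grad_y = 2y + 0x
Step 1: grad = (4, 8), (9/5, 18/5)
Step 2: grad = (18/5, 36/5), (81/50, 81/25)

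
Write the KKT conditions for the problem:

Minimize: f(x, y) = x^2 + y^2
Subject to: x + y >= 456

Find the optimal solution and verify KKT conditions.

KKT conditions for min x^2 + y^2 s.t. x + y >= 456:
Stationarity: 2x = mu, 2y = mu
So x = y = mu/2.
Complementary slackness: mu*(x + y - 456) = 0
Primal feasibility: x + y >= 456; dual feasibility: mu >= 0
If mu = 0 then x = y = 0, but 0 + 0 < 456 is infeasible, so the constraint is active.
Constraint active: x + y = 2*(mu/2) = 456 => mu = 456
x = y = 228, f = 103968
Verify: stationarity 2*228 = 456 = mu; primal 228 + 228 = 456 >= 456; dual mu = 456 >= 0; complementary slackness 456*(456 - 456) = 0. All KKT conditions hold.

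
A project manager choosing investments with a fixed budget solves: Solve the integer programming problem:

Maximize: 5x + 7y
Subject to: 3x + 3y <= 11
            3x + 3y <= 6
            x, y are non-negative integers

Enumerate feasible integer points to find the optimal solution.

Constraint 1: 3x + 3y <= 11
Constraint 2: 3x + 3y <= 6
Feasible x range (need y >= 0): 0 <= x <= min(11/3, 6/3) => x in {0, ..., 2}.
Enumerate feasible integer points row by row (the coefficient of y is 7 > 0, so for each x the largest feasible y gives the best value):
  x = 0: y <= min((11 - 3*0)/3, (6 - 3*0)/3) => y in {0, ..., 2}; best 5*0 + 7*2 = 14
  x = 1: y <= min((11 - 3*1)/3, (6 - 3*1)/3) => y in {0, ..., 1}; best 5*1 + 7*1 = 12
  x = 2: y <= min((11 - 3*2)/3, (6 - 3*2)/3) => y in {0}; best 5*2 + 7*0 = 10
The maximum 5x + 7y = 14 is achieved at x = 0, y = 2.
Check: 3*0 + 3*2 = 6 <= 11 and 3*0 + 3*2 = 6 <= 6.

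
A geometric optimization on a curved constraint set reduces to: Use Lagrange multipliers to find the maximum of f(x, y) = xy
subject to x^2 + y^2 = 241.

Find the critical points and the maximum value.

Lagrange conditions: y = 2*lambda*x and x = 2*lambda*y
If x = 0 then y = 0, violating the constraint, so x, y != 0.
Dividing: y/x = x/y => x^2 = y^2 => y = x or y = -x
Constraint: 2x^2 = 241 => x^2 = 241/2 => x = +/-sqrt(241/2)
Critical points: (sqrt(241/2), sqrt(241/2)), (-sqrt(241/2), -sqrt(241/2)), (sqrt(241/2), -sqrt(241/2)), (-sqrt(241/2), sqrt(241/2))
  y = x:  xy = x^2 = 241/2  at (sqrt(241/2), sqrt(241/2)) and (-sqrt(241/2), -sqrt(241/2))
  y = -x: xy = -x^2 = -241/2 at (sqrt(241/2), -sqrt(241/2)) and (-sqrt(241/2), sqrt(241/2))
Maximum xy = 241/2 at (sqrt(241/2), sqrt(241/2)) and (-sqrt(241/2), -sqrt(241/2))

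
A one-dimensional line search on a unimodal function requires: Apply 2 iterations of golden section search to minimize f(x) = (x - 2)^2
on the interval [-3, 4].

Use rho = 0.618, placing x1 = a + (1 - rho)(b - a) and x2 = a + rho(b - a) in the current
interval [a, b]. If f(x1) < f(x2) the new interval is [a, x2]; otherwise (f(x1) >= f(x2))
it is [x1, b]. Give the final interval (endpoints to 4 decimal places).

Golden section search for min of f(x) = (x - 2)^2 on [-3, 4].
Each step: x1 = a + (1 - rho)(b - a), x2 = a + rho(b - a); if f(x1) < f(x2) keep [a, x2], otherwise keep [x1, b].
Step 1: [-3.0000, 4.0000], x1=-0.3260 (f=5.4103), x2=1.3260 (f=0.4543); f(x1) > f(x2) => keep [-0.3260, 4.0000]
Step 2: [-0.3260, 4.0000], x1=1.3265 (f=0.4536), x2=2.3475 (f=0.1207); f(x1) > f(x2) => keep [1.3265, 4.0000]
Final interval: [1.3265, 4.0000]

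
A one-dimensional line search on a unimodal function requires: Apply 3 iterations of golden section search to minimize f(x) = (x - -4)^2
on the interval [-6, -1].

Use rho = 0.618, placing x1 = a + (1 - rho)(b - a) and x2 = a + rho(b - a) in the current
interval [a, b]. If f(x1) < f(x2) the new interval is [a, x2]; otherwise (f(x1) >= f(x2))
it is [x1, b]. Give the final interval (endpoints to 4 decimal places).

Golden section search for min of f(x) = (x - -4)^2 on [-6, -1].
Each step: x1 = a + (1 - rho)(b - a), x2 = a + rho(b - a); if f(x1) < f(x2) keep [a, x2], otherwise keep [x1, b].
Step 1: [-6.0000, -1.0000], x1=-4.0900 (f=0.0081), x2=-2.9100 (f=1.1881); f(x1) < f(x2) => keep [-6.0000, -2.9100]
Step 2: [-6.0000, -2.9100], x1=-4.8196 (f=0.6718), x2=-4.0904 (f=0.0082); f(x1) > f(x2) => keep [-4.8196, -2.9100]
Step 3: [-4.8196, -2.9100], x1=-4.0901 (f=0.0081), x2=-3.6395 (f=0.1300); f(x1) < f(x2) => keep [-4.8196, -3.6395]
Final interval: [-4.8196, -3.6395]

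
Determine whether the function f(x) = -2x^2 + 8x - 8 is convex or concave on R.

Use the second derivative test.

f(x) = -2x^2 + 8x - 8
f'(x) = -4x + 8
f''(x) = -4
Since f''(x) = -4 < 0 for all x, f is concave on R.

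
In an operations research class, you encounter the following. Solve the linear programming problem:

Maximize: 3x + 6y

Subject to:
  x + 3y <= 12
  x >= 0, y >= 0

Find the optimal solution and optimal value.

The feasible region has vertices at [(0, 0), (12, 0), (0, 4)].
Checking objective 3x + 6y at each vertex:
  (0, 0): 3*0 + 6*0 = 0
  (12, 0): 3*12 + 6*0 = 36
  (0, 4): 3*0 + 6*4 = 24
Maximum is 36 at (12, 0).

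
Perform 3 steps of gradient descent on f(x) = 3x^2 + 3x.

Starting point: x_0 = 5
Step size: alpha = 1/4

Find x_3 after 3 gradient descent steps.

f(x) = 3x^2 + 3x, f'(x) = 6x + (3)
Step 1: f'(5) = 33, x_1 = 5 - 1/4 * 33 = -13/4
Step 2: f'(-13/4) = -33/2, x_2 = -13/4 - 1/4 * -33/2 = 7/8
Step 3: f'(7/8) = 33/4, x_3 = 7/8 - 1/4 * 33/4 = -19/16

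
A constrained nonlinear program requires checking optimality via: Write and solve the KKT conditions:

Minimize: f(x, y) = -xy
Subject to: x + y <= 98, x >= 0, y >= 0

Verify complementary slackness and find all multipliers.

Problem: min -xy s.t. x + y <= 98 (multiplier lambda), x >= 0 (mu_x), y >= 0 (mu_y)
KKT stationarity: -y + lambda - mu_x = 0, -x + lambda - mu_y = 0, with lambda, mu_x, mu_y >= 0
Complementary slackness: lambda*(x + y - 98) = 0, mu_x*x = 0, mu_y*y = 0
If lambda = 0: y = -mu_x <= 0 and x = -mu_y <= 0 force x = y = 0 with f = 0; but x = y = 49 is feasible with f = -2401 < 0, so this is not the minimum. Hence lambda > 0 and x + y = 98.
Try x > 0, y > 0 (so mu_x = mu_y = 0): y = lambda, x = lambda => x = y = lambda
x + y = 98 => 2*lambda = 98 => lambda = 49
x* = y* = 49 > 0, consistent with mu_x = mu_y = 0.
(Any feasible point with x = 0 or y = 0 has f = 0 > -2401, so the minimum is not on those boundaries.)
min(-xy) = -2401 (i.e. max xy = 2401)
Multipliers: lambda = 49, mu_x = 0, mu_y = 0
Complementary slackness: lambda*(x + y - 98) = 49*(49 + 49 - 98) = 0, mu_x*x = 0*49 = 0, mu_y*y = 0*49 = 0. Satisfied.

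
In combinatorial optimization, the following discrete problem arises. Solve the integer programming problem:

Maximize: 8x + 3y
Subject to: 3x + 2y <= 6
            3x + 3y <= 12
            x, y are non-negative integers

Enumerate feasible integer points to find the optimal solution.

Constraint 1: 3x + 2y <= 6
Constraint 2: 3x + 3y <= 12
Feasible x range (need y >= 0): 0 <= x <= min(6/3, 12/3) => x in {0, ..., 2}.
Enumerate feasible integer points row by row (the coefficient of y is 3 > 0, so for each x the largest feasible y gives the best value):
  x = 0: y <= min((6 - 3*0)/2, (12 - 3*0)/3) => y in {0, ..., 3}; best 8*0 + 3*3 = 9
  x = 1: y <= min((6 - 3*1)/2, (12 - 3*1)/3) => y in {0, ..., 1}; best 8*1 + 3*1 = 11
  x = 2: y <= min((6 - 3*2)/2, (12 - 3*2)/3) => y in {0}; best 8*2 + 3*0 = 16
The maximum 8x + 3y = 16 is achieved at x = 2, y = 0.
Check: 3*2 + 2*0 = 6 <= 6 and 3*2 + 3*0 = 6 <= 12.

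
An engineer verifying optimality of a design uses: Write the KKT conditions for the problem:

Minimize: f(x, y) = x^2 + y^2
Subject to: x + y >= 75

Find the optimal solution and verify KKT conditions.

KKT conditions for min x^2 + y^2 s.t. x + y >= 75:
Stationarity: 2x = mu, 2y = mu
So x = y = mu/2.
Complementary slackness: mu*(x + y - 75) = 0
Primal feasibility: x + y >= 75; dual feasibility: mu >= 0
If mu = 0 then x = y = 0, but 0 + 0 < 75 is infeasible, so the constraint is active.
Constraint active: x + y = 2*(mu/2) = 75 => mu = 75
x = y = 75/2, f = 5625/2
Verify: stationarity 2*(75/2) = 75 = mu; primal 75/2 + 75/2 = 75 >= 75; dual mu = 75 >= 0; complementary slackness 75*(75 - 75) = 0. All KKT conditions hold.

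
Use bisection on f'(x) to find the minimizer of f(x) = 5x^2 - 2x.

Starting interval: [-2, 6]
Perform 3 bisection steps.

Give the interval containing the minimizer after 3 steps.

Finding critical point of f(x) = 5x^2 - 2x using bisection on f'(x) = 10x + -2.
f'(x) = 0 when x = 1/5.
Starting interval: [-2, 6]
Step 1: mid = 2, f'(mid) = 18, new interval = [-2, 2]
Step 2: mid = 0, f'(mid) = -2, new interval = [0, 2]
Step 3: mid = 1, f'(mid) = 8, new interval = [0, 1]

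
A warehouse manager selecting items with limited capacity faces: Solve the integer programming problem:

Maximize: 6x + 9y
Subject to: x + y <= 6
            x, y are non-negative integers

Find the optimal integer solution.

Objective: 6x + 9y, constraint: x + y <= 6
Coefficient of y is 9 > coefficient of x is 6, so allocate the entire budget to y.
Optimal: x = 0, y = 6, value = 54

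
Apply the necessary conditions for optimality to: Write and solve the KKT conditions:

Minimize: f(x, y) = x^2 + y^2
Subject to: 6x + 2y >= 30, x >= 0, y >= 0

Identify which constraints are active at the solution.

KKT conditions for min x^2 + y^2 s.t. 6x + 2y >= 30, x >= 0, y >= 0:
Stationarity: 2x = mu*6 + mu_x, 2y = mu*2 + mu_y, with mu, mu_x, mu_y >= 0
Complementary slackness: mu*(6x + 2y - 30) = 0, mu_x*x = 0, mu_y*y = 0
(0, 0) is infeasible (6*0 + 2*0 < 30), so if mu = 0 stationarity would force x = mu_x/2 >= 0, y = mu_y/2 >= 0 with mu_x*x = mu_y*y = 0, i.e. x = y = 0: contradiction. Hence mu > 0 and 6x + 2y = 30 is active.
Try x > 0, y > 0 (so mu_x = mu_y = 0): x = 6*mu/2, y = 2*mu/2
Substitute: 6*(6*mu/2) + 2*(2*mu/2) = 30
  mu*40/2 = 30 => mu = 3/2
x* = 9/2 > 0, y* = 3/2 > 0, consistent with mu_x = mu_y = 0.
f is convex and the constraints are linear, so this KKT point is the global minimum.
f* = 45/2
Active constraints: 6x + 2y >= 30 (holds with equality, mu = 3/2 > 0); x >= 0 and y >= 0 are inactive (mu_x = mu_y = 0).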